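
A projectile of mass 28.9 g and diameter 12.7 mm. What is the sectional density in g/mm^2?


SD = m/d^2 = 28.9/12.7^2 = 0.1792 g/mm^2

0.1792 g/mm^2


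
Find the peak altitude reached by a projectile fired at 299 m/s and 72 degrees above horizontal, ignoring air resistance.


H = (v0*sin(theta))^2 / (2g) = (299*sin(72°))^2 / (2*9.81) = 4122 m

4122 m


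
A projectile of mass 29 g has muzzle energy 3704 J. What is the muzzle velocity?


v = sqrt(2*E/m) = sqrt(2*3704/0.029) = 505.4 m/s

505.4 m/s


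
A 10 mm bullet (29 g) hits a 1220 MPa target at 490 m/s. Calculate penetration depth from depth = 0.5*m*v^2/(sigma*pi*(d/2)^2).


A = pi*(d/2)^2 = pi*(10/2)^2 = 78.5398 mm^2
E = 0.5*m*v^2 = 0.5*0.029*490^2 = 3481.45 J
depth = E/(sigma*A) = 3481.45 J / (1220 MPa * 78.5398 mm^2) = 3481.45/(1220 * 78.5398) m = 0.0363338 m ≈ 36.33 mm

36.33 mm


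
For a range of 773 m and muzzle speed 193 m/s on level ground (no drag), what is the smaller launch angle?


sin(2*theta) = R*g/v0^2 = 773*9.81/193^2 = 0.203579, theta = arcsin(0.203579)/2 = 5.873°

5.873 degrees


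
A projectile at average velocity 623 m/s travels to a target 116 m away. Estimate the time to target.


t = d/v = 116/623 = 0.1862 s

0.1862 s


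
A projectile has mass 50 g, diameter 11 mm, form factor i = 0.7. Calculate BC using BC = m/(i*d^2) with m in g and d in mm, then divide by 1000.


BC = m/(i*d^2*1000) = 50/(0.7 * 11^2 * 1000) = 0.0005903

0.0005903


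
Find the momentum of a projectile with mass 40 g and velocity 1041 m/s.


p = m*v = 0.04*1041 = 41.64 kg·m/s

41.64 kg·m/s


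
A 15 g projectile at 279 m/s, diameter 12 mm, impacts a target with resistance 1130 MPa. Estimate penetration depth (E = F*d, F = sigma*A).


A = pi*(d/2)^2 = pi*(12/2)^2 = 113.097 mm^2
E = 0.5*m*v^2 = 0.5*0.015*279^2 = 583.808 J
depth = E/(sigma*A) = 583.808 J / (1130 MPa * 113.097 mm^2) = 583.808/(1130 * 113.097) m = 0.00456813 m ≈ 4.568 mm

4.568 mm


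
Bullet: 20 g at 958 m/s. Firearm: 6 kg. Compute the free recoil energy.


v_r = m_p*v_p/m_gun = 0.02*958/6 = 3.19333 m/s, E_r = 0.5*m_gun*v_r^2 = 0.5*6*3.19333^2 = 30.59 J

30.59 J


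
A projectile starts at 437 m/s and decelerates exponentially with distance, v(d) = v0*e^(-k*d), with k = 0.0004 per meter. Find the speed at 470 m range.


v = v0*exp(-k*d) = 437*exp(-0.0004*470) = 362.1 m/s

362.1 m/s


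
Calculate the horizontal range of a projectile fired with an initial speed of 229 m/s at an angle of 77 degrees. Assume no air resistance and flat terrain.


R = v0^2 * sin(2*theta) / g = 229^2 * sin(2*77°) / 9.81 = 2343 m

2343 m


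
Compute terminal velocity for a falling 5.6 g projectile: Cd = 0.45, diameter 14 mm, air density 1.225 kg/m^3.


A = pi*(d/2)^2 = pi*(14/2000)^2 = 1.53938e-04 m^2
vt = sqrt(2mg/(Cd*rho*A)) = sqrt(2*0.0056*9.81/(0.45 * 1.225 * 1.53938e-04)) = 35.98 m/s

35.98 m/s


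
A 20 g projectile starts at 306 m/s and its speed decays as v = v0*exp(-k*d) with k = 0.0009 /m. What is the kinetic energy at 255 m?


v = v0*exp(-k*d) = 306*exp(-0.0009*255) = 243.249 m/s
E = 0.5*m*v^2 = 0.5*0.02*243.249^2 = 591.7 J

591.7 J


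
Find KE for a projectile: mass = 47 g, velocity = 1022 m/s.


E = 0.5*m*v^2 = 0.5*0.047*1022^2 = 24545 J

24545 J


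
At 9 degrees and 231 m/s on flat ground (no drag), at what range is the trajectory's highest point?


R = v0^2*sin(2*theta)/g = 231^2*sin(2*9°)/9.81 = 1680.88 m
apex_dist = R/2 = 1680.88/2 = 840.4 m

840.4 m


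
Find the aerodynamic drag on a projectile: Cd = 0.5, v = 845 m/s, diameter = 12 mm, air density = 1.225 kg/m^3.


A = pi*(d/2)^2 = pi*(12/2000)^2 = 1.13097e-04 m^2
Fd = 0.5*Cd*rho*A*v^2 = 0.5*0.5*1.225*1.13097e-04*845^2 = 24.73 N

24.73 N


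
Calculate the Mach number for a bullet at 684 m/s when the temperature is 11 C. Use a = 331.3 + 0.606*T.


a = 331.3 + 0.606*(11) = 337.966 m/s
M = v/a = 684/337.966 = 2.024

2.024


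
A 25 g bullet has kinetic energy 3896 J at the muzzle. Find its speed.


v = sqrt(2*E/m) = sqrt(2*3896/0.025) = 558.3 m/s

558.3 m/s


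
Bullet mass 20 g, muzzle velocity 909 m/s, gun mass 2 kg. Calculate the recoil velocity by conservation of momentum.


v_recoil = m_p * v_p / m_gun = 0.02 * 909 / 2 = 9.09 m/s

9.09 m/s


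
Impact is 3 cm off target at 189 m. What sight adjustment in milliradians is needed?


1 mrad subtends 1 cm per 10 m of range, so adj = error_cm / (dist_m / 10) = 3 / (189/10) = 0.1587 mrad

0.1587 mrad


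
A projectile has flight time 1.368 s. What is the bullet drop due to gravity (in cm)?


drop = 0.5*g*t^2 = 0.5*9.81*1.368^2 = 9.17933 m ≈ 917.9 cm

917.9 cm


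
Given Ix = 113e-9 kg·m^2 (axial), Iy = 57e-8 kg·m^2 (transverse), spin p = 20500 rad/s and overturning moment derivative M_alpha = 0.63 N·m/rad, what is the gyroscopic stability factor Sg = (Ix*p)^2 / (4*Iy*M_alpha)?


Sg = Ix^2 * p^2 / (4 * Iy * M_alpha) = (113e-9)^2 * 20500^2 / (4 * 57e-8 * 0.63) = 3.736

3.736


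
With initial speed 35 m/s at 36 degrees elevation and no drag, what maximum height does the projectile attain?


H = (v0*sin(theta))^2 / (2g) = (35*sin(36°))^2 / (2*9.81) = 21.57 m

21.57 m


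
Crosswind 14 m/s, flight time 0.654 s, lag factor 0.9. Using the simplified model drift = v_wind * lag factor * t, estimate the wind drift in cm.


drift = v_wind * lag * t = 14 * 0.9 * 0.654 = 8.2404 m ≈ 824 cm

824 cm


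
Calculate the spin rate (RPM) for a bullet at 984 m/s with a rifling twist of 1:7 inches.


twist_m = 7*0.0254 = 0.1778 m
spin = v/twist = 984/0.1778 = 5534.308 rev/s
RPM = spin*60 = 5534.308*60 ≈ 332058 RPM

332058 RPM


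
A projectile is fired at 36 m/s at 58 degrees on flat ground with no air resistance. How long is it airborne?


T = 2*v0*sin(theta)/g = 2*36*sin(58°)/9.81 = 6.224 s

6.224 s


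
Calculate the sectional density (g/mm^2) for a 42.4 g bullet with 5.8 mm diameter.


SD = m/d^2 = 42.4/5.8^2 = 1.26 g/mm^2

1.26 g/mm^2


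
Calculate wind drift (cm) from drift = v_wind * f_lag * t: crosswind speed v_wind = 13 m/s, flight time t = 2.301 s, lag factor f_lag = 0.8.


drift = v_wind * lag * t = 13 * 0.8 * 2.301 = 23.9304 m ≈ 2393 cm

2393 cm


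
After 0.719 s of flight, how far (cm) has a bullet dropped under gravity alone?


drop = 0.5*g*t^2 = 0.5*9.81*0.719^2 = 2.53569 m ≈ 253.6 cm

253.6 cm


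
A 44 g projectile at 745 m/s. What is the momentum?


p = m*v = 0.044*745 = 32.78 kg·m/s

32.78 kg·m/s


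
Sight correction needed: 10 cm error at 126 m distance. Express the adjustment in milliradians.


1 mrad subtends 1 cm per 10 m of range, so adj = error_cm / (dist_m / 10) = 10 / (126/10) = 0.7937 mrad

0.7937 mrad


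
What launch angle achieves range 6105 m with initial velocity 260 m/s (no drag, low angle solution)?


sin(2*theta) = R*g/v0^2 = 6105*9.81/260^2 = 0.885947, theta = arcsin(0.885947)/2 = 31.18°

31.18 degrees


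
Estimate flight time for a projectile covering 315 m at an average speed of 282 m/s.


t = d/v = 315/282 = 1.117 s

1.117 s


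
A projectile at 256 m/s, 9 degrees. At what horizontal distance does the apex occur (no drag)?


R = v0^2*sin(2*theta)/g = 256^2*sin(2*9°)/9.81 = 2064.4 m
apex_dist = R/2 = 2064.4/2 = 1032 m

1032 m


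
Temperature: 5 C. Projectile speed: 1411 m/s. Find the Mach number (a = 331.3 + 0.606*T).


a = 331.3 + 0.606*(5) = 334.33 m/s
M = v/a = 1411/334.33 = 4.22

4.22


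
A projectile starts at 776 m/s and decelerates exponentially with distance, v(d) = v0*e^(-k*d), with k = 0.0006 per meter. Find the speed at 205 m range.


v = v0*exp(-k*d) = 776*exp(-0.0006*205) = 686.2 m/s

686.2 m/s


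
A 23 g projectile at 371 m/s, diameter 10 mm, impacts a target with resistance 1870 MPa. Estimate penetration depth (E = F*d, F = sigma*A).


A = pi*(d/2)^2 = pi*(10/2)^2 = 78.5398 mm^2
E = 0.5*m*v^2 = 0.5*0.023*371^2 = 1582.87 J
depth = E/(sigma*A) = 1582.87 J / (1870 MPa * 78.5398 mm^2) = 1582.87/(1870 * 78.5398) m = 0.0107774 m ≈ 10.78 mm

10.78 mm


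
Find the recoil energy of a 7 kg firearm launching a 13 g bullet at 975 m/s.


v_r = m_p*v_p/m_gun = 0.013*975/7 = 1.81071 m/s, E_r = 0.5*m_gun*v_r^2 = 0.5*7*1.81071^2 = 11.48 J

11.48 J


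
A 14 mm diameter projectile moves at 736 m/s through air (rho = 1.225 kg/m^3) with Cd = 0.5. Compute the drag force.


A = pi*(d/2)^2 = pi*(14/2000)^2 = 1.53938e-04 m^2
Fd = 0.5*Cd*rho*A*v^2 = 0.5*0.5*1.225*1.53938e-04*736^2 = 25.54 N

25.54 N


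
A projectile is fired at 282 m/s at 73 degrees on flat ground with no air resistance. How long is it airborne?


T = 2*v0*sin(theta)/g = 2*282*sin(73°)/9.81 = 54.98 s

54.98 s


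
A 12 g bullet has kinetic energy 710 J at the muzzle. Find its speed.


v = sqrt(2*E/m) = sqrt(2*710/0.012) = 344 m/s

344 m/s


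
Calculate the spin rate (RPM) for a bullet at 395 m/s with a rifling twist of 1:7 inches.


twist_m = 7*0.0254 = 0.1778 m
spin = v/twist = 395/0.1778 = 2221.597 rev/s
RPM = spin*60 = 2221.597*60 ≈ 133296 RPM

133296 RPM


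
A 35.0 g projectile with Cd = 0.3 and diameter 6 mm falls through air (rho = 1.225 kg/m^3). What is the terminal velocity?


A = pi*(d/2)^2 = pi*(6/2000)^2 = 2.82743e-05 m^2
vt = sqrt(2mg/(Cd*rho*A)) = sqrt(2*0.035*9.81/(0.3 * 1.225 * 2.82743e-05)) = 257.1 m/s

257.1 m/s


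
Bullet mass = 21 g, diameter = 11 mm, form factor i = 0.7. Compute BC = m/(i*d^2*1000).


BC = m/(i*d^2*1000) = 21/(0.7 * 11^2 * 1000) = 0.0002479

0.0002479


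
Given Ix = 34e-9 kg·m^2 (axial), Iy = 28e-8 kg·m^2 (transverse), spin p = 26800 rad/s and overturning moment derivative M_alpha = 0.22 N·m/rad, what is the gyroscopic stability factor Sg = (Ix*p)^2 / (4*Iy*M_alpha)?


Sg = Ix^2 * p^2 / (4 * Iy * M_alpha) = (34e-9)^2 * 26800^2 / (4 * 28e-8 * 0.22) = 3.37

3.37


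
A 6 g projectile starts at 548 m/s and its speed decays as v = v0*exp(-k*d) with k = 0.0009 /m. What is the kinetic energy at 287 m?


v = v0*exp(-k*d) = 548*exp(-0.0009*287) = 423.255 m/s
E = 0.5*m*v^2 = 0.5*0.006*423.255^2 = 537.4 J

537.4 J


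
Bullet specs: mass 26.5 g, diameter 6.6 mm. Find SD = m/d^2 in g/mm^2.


SD = m/d^2 = 26.5/6.6^2 = 0.6084 g/mm^2

0.6084 g/mm^2


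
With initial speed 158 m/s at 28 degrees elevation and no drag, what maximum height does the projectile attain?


H = (v0*sin(theta))^2 / (2g) = (158*sin(28°))^2 / (2*9.81) = 280.4 m

280.4 m


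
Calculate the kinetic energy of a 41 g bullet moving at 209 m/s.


E = 0.5*m*v^2 = 0.5*0.041*209^2 = 895.5 J

895.5 J


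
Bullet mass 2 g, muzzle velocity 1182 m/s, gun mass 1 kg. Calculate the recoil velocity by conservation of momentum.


v_recoil = m_p * v_p / m_gun = 0.002 * 1182 / 1 = 2.364 m/s

2.364 m/s


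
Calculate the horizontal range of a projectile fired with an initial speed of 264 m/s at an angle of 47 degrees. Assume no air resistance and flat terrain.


R = v0^2 * sin(2*theta) / g = 264^2 * sin(2*47°) / 9.81 = 7087 m

7087 m


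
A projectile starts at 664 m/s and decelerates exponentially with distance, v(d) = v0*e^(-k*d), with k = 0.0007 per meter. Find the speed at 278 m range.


v = v0*exp(-k*d) = 664*exp(-0.0007*278) = 546.6 m/s

546.6 m/s


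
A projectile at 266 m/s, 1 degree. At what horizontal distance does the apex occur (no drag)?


R = v0^2*sin(2*theta)/g = 266^2*sin(2*1°)/9.81 = 251.718 m
apex_dist = R/2 = 251.718/2 = 125.9 m

125.9 m


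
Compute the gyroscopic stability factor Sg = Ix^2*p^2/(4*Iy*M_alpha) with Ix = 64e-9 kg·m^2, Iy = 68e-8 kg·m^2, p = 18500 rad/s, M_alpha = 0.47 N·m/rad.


Sg = Ix^2 * p^2 / (4 * Iy * M_alpha) = (64e-9)^2 * 18500^2 / (4 * 68e-8 * 0.47) = 1.097

1.097


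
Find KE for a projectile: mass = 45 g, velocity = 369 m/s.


E = 0.5*m*v^2 = 0.5*0.045*369^2 = 3064 J

3064 J


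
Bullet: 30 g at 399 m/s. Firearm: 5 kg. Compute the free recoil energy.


v_r = m_p*v_p/m_gun = 0.03*399/5 = 2.394 m/s, E_r = 0.5*m_gun*v_r^2 = 0.5*5*2.394^2 = 14.33 J

14.33 J


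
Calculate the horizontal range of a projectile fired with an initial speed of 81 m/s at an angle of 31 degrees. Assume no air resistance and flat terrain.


R = v0^2 * sin(2*theta) / g = 81^2 * sin(2*31°) / 9.81 = 590.5 m

590.5 m


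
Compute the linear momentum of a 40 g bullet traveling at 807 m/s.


p = m*v = 0.04*807 = 32.28 kg·m/s

32.28 kg·m/s


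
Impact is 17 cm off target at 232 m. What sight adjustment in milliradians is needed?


1 mrad subtends 1 cm per 10 m of range, so adj = error_cm / (dist_m / 10) = 17 / (232/10) = 0.7328 mrad

0.7328 mrad


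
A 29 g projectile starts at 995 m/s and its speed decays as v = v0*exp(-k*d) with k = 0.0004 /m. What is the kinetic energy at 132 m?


v = v0*exp(-k*d) = 995*exp(-0.0004*132) = 943.827 m/s
E = 0.5*m*v^2 = 0.5*0.029*943.827^2 = 12917 J

12917 J


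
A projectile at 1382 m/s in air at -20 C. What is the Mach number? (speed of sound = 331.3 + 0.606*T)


a = 331.3 + 0.606*(-20) = 319.18 m/s
M = v/a = 1382/319.18 = 4.33

4.33


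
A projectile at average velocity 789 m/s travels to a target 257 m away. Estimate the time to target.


t = d/v = 257/789 = 0.3257 s

0.3257 s


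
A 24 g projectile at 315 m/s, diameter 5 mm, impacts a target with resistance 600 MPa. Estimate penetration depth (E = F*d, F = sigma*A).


A = pi*(d/2)^2 = pi*(5/2)^2 = 19.635 mm^2
E = 0.5*m*v^2 = 0.5*0.024*315^2 = 1190.7 J
depth = E/(sigma*A) = 1190.7 J / (600 MPa * 19.635 mm^2) = 1190.7/(600 * 19.635) m = 0.10107 m ≈ 101.1 mm

101.1 mm


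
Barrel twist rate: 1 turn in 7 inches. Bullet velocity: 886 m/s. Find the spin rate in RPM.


twist_m = 7*0.0254 = 0.1778 m
spin = v/twist = 886/0.1778 = 4983.127 rev/s
RPM = spin*60 = 4983.127*60 ≈ 298988 RPM

298988 RPM


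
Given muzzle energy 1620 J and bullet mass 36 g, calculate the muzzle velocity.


v = sqrt(2*E/m) = sqrt(2*1620/0.036) = 300 m/s

300 m/s


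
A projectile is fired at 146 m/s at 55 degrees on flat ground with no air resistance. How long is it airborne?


T = 2*v0*sin(theta)/g = 2*146*sin(55°)/9.81 = 24.38 s

24.38 s


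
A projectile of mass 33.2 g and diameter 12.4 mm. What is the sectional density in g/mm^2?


SD = m/d^2 = 33.2/12.4^2 = 0.2159 g/mm^2

0.2159 g/mm^2


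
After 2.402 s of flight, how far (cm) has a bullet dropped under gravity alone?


drop = 0.5*g*t^2 = 0.5*9.81*2.402^2 = 28.2999 m ≈ 2830 cm

2830 cm


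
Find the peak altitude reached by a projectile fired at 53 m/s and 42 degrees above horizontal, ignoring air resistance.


H = (v0*sin(theta))^2 / (2g) = (53*sin(42°))^2 / (2*9.81) = 64.1 m

64.1 m


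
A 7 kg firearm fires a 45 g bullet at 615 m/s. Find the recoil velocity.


v_recoil = m_p * v_p / m_gun = 0.045 * 615 / 7 = 3.954 m/s

3.954 m/s


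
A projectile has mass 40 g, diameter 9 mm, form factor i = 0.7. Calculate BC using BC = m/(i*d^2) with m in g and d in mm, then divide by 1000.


BC = m/(i*d^2*1000) = 40/(0.7 * 9^2 * 1000) = 0.0007055

0.0007055


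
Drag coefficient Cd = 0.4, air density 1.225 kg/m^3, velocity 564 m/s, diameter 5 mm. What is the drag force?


A = pi*(d/2)^2 = pi*(5/2000)^2 = 1.96350e-05 m^2
Fd = 0.5*Cd*rho*A*v^2 = 0.5*0.4*1.225*1.96350e-05*564^2 = 1.53 N

1.53 N


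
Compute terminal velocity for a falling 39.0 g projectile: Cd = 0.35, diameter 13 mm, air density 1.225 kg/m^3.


A = pi*(d/2)^2 = pi*(13/2000)^2 = 1.32732e-04 m^2
vt = sqrt(2mg/(Cd*rho*A)) = sqrt(2*0.039*9.81/(0.35 * 1.225 * 1.32732e-04)) = 116 m/s

116 m/s


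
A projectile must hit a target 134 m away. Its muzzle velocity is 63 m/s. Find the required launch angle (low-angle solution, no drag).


sin(2*theta) = R*g/v0^2 = 134*9.81/63^2 = 0.331202, theta = arcsin(0.331202)/2 = 9.671°

9.671 degrees


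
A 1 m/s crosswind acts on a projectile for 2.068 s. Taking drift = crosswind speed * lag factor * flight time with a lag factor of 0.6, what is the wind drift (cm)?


drift = v_wind * lag * t = 1 * 0.6 * 2.068 = 1.2408 m ≈ 124.1 cm

124.1 cm


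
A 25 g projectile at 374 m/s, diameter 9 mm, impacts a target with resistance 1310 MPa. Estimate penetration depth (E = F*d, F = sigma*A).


A = pi*(d/2)^2 = pi*(9/2)^2 = 63.6173 mm^2
E = 0.5*m*v^2 = 0.5*0.025*374^2 = 1748.45 J
depth = E/(sigma*A) = 1748.45 J / (1310 MPa * 63.6173 mm^2) = 1748.45/(1310 * 63.6173) m = 0.0209801 m ≈ 20.98 mm

20.98 mm


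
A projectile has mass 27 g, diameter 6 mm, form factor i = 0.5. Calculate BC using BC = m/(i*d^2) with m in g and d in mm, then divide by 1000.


BC = m/(i*d^2*1000) = 27/(0.5 * 6^2 * 1000) = 0.0015

0.0015


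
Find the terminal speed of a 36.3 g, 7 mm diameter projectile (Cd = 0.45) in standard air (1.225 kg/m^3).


A = pi*(d/2)^2 = pi*(7/2000)^2 = 3.84845e-05 m^2
vt = sqrt(2mg/(Cd*rho*A)) = sqrt(2*0.0363*9.81/(0.45 * 1.225 * 3.84845e-05)) = 183.2 m/s

183.2 m/s


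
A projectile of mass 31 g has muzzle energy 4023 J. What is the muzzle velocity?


v = sqrt(2*E/m) = sqrt(2*4023/0.031) = 509.5 m/s

509.5 m/s


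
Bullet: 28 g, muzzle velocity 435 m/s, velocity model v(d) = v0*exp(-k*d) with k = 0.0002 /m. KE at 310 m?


v = v0*exp(-k*d) = 435*exp(-0.0002*310) = 408.849 m/s
E = 0.5*m*v^2 = 0.5*0.028*408.849^2 = 2340 J

2340 J


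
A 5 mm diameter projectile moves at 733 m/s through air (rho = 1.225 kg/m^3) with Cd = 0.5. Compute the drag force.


A = pi*(d/2)^2 = pi*(5/2000)^2 = 1.96350e-05 m^2
Fd = 0.5*Cd*rho*A*v^2 = 0.5*0.5*1.225*1.96350e-05*733^2 = 3.231 N

3.231 N


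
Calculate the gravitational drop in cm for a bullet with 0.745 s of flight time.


drop = 0.5*g*t^2 = 0.5*9.81*0.745^2 = 2.7224 m ≈ 272.2 cm

272.2 cm


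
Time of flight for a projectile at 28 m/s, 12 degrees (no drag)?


T = 2*v0*sin(theta)/g = 2*28*sin(12°)/9.81 = 1.187 s

1.187 s


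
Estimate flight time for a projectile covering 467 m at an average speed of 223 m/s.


t = d/v = 467/223 = 2.094 s

2.094 s


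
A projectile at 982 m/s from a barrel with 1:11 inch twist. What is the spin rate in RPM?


twist_m = 11*0.0254 = 0.2794 m
spin = v/twist = 982/0.2794 = 3514.674 rev/s
RPM = spin*60 = 3514.674*60 ≈ 210880 RPM

210880 RPM


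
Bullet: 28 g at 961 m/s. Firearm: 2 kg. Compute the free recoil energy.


v_r = m_p*v_p/m_gun = 0.028*961/2 = 13.454 m/s, E_r = 0.5*m_gun*v_r^2 = 0.5*2*13.454^2 = 181 J

181 J


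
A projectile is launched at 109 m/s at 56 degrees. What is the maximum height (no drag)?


H = (v0*sin(theta))^2 / (2g) = (109*sin(56°))^2 / (2*9.81) = 416.2 m

416.2 m


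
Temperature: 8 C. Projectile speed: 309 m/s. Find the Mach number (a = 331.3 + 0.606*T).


a = 331.3 + 0.606*(8) = 336.148 m/s
M = v/a = 309/336.148 = 0.9192

0.9192


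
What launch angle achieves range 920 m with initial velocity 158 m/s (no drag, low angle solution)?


sin(2*theta) = R*g/v0^2 = 920*9.81/158^2 = 0.361529, theta = arcsin(0.361529)/2 = 10.6°

10.6 degrees


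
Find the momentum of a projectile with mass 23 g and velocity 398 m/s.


p = m*v = 0.023*398 = 9.154 kg·m/s

9.154 kg·m/s


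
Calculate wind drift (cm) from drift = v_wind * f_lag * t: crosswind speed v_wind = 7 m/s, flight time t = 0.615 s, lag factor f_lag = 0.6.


drift = v_wind * lag * t = 7 * 0.6 * 0.615 = 2.583 m ≈ 258.3 cm

258.3 cm


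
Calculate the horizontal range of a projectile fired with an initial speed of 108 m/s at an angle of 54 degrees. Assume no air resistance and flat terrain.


R = v0^2 * sin(2*theta) / g = 108^2 * sin(2*54°) / 9.81 = 1131 m

1131 m


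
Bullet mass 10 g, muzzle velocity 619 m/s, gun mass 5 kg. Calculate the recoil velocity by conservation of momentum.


v_recoil = m_p * v_p / m_gun = 0.01 * 619 / 5 = 1.238 m/s

1.238 m/s


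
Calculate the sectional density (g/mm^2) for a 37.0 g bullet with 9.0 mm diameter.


SD = m/d^2 = 37.0/9.0^2 = 0.4568 g/mm^2

0.4568 g/mm^2


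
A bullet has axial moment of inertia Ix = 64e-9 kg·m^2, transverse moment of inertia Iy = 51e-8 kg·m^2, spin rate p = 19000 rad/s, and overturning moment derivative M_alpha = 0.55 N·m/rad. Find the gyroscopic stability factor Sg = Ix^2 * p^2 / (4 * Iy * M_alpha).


Sg = Ix^2 * p^2 / (4 * Iy * M_alpha) = (64e-9)^2 * 19000^2 / (4 * 51e-8 * 0.55) = 1.318

1.318


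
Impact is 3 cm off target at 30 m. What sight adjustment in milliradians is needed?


1 mrad subtends 1 cm per 10 m of range, so adj = error_cm / (dist_m / 10) = 3 / (30/10) = 1 mrad

1 mrad


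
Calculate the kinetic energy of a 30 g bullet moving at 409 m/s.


E = 0.5*m*v^2 = 0.5*0.03*409^2 = 2509 J

2509 J


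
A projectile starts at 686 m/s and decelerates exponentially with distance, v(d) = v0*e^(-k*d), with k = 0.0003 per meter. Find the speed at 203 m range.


v = v0*exp(-k*d) = 686*exp(-0.0003*203) = 645.5 m/s

645.5 m/s


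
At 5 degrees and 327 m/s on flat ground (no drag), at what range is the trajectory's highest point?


R = v0^2*sin(2*theta)/g = 327^2*sin(2*5°)/9.81 = 1892.77 m
apex_dist = R/2 = 1892.77/2 = 946.4 m

946.4 m


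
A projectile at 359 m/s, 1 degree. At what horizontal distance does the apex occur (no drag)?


R = v0^2*sin(2*theta)/g = 359^2*sin(2*1°)/9.81 = 458.5 m
apex_dist = R/2 = 458.5/2 = 229.2 m

229.2 m


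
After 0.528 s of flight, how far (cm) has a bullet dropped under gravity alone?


drop = 0.5*g*t^2 = 0.5*9.81*0.528^2 = 1.36744 m ≈ 136.7 cm

136.7 cm


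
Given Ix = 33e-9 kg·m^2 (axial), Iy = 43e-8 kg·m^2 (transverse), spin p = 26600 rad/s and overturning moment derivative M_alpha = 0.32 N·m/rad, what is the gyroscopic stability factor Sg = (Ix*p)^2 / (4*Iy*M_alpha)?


Sg = Ix^2 * p^2 / (4 * Iy * M_alpha) = (33e-9)^2 * 26600^2 / (4 * 43e-8 * 0.32) = 1.4

1.4


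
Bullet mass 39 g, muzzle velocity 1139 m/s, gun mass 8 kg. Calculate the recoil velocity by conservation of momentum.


v_recoil = m_p * v_p / m_gun = 0.039 * 1139 / 8 = 5.553 m/s

5.553 m/s


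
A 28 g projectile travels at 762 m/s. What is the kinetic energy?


E = 0.5*m*v^2 = 0.5*0.028*762^2 = 8129 J

8129 J


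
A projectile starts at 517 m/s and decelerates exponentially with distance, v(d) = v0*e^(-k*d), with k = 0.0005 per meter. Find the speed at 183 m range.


v = v0*exp(-k*d) = 517*exp(-0.0005*183) = 471.8 m/s

471.8 m/s


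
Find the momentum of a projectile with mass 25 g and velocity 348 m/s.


p = m*v = 0.025*348 = 8.7 kg·m/s

8.7 kg·m/s


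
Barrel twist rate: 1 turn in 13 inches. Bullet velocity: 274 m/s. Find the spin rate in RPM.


twist_m = 13*0.0254 = 0.3302 m
spin = v/twist = 274/0.3302 = 829.8001 rev/s
RPM = spin*60 = 829.8001*60 ≈ 49788 RPM

49788 RPM


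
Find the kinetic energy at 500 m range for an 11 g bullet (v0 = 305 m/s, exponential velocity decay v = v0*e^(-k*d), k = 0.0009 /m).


v = v0*exp(-k*d) = 305*exp(-0.0009*500) = 194.477 m/s
E = 0.5*m*v^2 = 0.5*0.011*194.477^2 = 208 J

208 J


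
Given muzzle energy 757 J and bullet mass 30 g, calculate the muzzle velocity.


v = sqrt(2*E/m) = sqrt(2*757/0.03) = 224.6 m/s

224.6 m/s


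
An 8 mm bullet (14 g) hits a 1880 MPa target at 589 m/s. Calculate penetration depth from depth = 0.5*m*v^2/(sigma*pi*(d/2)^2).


A = pi*(d/2)^2 = pi*(8/2)^2 = 50.2655 mm^2
E = 0.5*m*v^2 = 0.5*0.014*589^2 = 2428.45 J
depth = E/(sigma*A) = 2428.45 J / (1880 MPa * 50.2655 mm^2) = 2428.45/(1880 * 50.2655) m = 0.0256981 m ≈ 25.7 mm

25.7 mm


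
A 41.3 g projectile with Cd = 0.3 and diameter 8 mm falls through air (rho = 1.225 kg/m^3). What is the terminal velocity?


A = pi*(d/2)^2 = pi*(8/2000)^2 = 5.02655e-05 m^2
vt = sqrt(2mg/(Cd*rho*A)) = sqrt(2*0.0413*9.81/(0.3 * 1.225 * 5.02655e-05)) = 209.4 m/s

209.4 m/s


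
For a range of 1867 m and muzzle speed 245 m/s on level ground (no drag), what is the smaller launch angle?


sin(2*theta) = R*g/v0^2 = 1867*9.81/245^2 = 0.305127, theta = arcsin(0.305127)/2 = 8.883°

8.883 degrees


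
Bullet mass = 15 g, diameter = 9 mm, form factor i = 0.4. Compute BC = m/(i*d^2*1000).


BC = m/(i*d^2*1000) = 15/(0.4 * 9^2 * 1000) = 0.000463

0.000463


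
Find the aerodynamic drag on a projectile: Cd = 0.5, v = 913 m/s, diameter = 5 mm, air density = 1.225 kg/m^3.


A = pi*(d/2)^2 = pi*(5/2000)^2 = 1.96350e-05 m^2
Fd = 0.5*Cd*rho*A*v^2 = 0.5*0.5*1.225*1.96350e-05*913^2 = 5.012 N

5.012 N


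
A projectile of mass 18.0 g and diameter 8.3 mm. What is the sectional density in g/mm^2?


SD = m/d^2 = 18.0/8.3^2 = 0.2613 g/mm^2

0.2613 g/mm^2


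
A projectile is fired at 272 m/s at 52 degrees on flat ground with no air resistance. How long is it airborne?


T = 2*v0*sin(theta)/g = 2*272*sin(52°)/9.81 = 43.7 s

43.7 s


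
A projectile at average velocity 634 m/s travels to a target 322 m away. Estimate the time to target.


t = d/v = 322/634 = 0.5079 s

0.5079 s


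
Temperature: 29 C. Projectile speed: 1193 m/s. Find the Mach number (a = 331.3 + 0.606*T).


a = 331.3 + 0.606*(29) = 348.874 m/s
M = v/a = 1193/348.874 = 3.42

3.42


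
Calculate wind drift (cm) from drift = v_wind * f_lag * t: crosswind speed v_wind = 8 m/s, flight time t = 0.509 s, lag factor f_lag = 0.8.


drift = v_wind * lag * t = 8 * 0.8 * 0.509 = 3.2576 m ≈ 325.8 cm

325.8 cm


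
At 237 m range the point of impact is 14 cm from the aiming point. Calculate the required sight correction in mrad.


1 mrad subtends 1 cm per 10 m of range, so adj = error_cm / (dist_m / 10) = 14 / (237/10) = 0.5907 mrad

0.5907 mrad


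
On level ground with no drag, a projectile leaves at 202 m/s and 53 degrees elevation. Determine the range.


R = v0^2 * sin(2*theta) / g = 202^2 * sin(2*53°) / 9.81 = 3998 m

3998 m


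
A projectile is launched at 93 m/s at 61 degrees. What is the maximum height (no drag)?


H = (v0*sin(theta))^2 / (2g) = (93*sin(61°))^2 / (2*9.81) = 337.2 m

337.2 m


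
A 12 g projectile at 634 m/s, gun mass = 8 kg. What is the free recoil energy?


v_r = m_p*v_p/m_gun = 0.012*634/8 = 0.951 m/s, E_r = 0.5*m_gun*v_r^2 = 0.5*8*0.951^2 = 3.618 J

3.618 J


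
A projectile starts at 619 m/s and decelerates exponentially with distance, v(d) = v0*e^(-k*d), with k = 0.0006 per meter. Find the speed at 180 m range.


v = v0*exp(-k*d) = 619*exp(-0.0006*180) = 555.6 m/s

555.6 m/s


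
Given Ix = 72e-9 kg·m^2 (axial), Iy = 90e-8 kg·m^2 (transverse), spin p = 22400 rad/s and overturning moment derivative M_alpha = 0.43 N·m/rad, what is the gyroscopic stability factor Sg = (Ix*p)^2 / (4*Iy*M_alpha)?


Sg = Ix^2 * p^2 / (4 * Iy * M_alpha) = (72e-9)^2 * 22400^2 / (4 * 90e-8 * 0.43) = 1.68

1.68


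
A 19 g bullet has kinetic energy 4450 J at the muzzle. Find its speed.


v = sqrt(2*E/m) = sqrt(2*4450/0.019) = 684.4 m/s

684.4 m/s


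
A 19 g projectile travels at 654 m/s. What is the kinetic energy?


E = 0.5*m*v^2 = 0.5*0.019*654^2 = 4063 J

4063 J


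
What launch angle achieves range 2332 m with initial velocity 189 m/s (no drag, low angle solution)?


sin(2*theta) = R*g/v0^2 = 2332*9.81/189^2 = 0.640433, theta = arcsin(0.640433)/2 = 19.91°

19.91 degrees


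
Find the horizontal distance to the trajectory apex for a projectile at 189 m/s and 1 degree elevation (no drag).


R = v0^2*sin(2*theta)/g = 189^2*sin(2*1°)/9.81 = 127.079 m
apex_dist = R/2 = 127.079/2 = 63.54 m

63.54 m


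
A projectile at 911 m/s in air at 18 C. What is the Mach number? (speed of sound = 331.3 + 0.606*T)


a = 331.3 + 0.606*(18) = 342.208 m/s
M = v/a = 911/342.208 = 2.662

2.662


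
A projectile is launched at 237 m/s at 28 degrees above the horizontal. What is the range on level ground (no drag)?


R = v0^2 * sin(2*theta) / g = 237^2 * sin(2*28°) / 9.81 = 4747 m

4747 m


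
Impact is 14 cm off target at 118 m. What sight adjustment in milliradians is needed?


1 mrad subtends 1 cm per 10 m of range, so adj = error_cm / (dist_m / 10) = 14 / (118/10) = 1.186 mrad

1.186 mrad


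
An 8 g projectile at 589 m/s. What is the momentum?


p = m*v = 0.008*589 = 4.712 kg·m/s

4.712 kg·m/s


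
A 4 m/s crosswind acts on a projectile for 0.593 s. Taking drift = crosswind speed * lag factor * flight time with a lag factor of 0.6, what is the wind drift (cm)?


drift = v_wind * lag * t = 4 * 0.6 * 0.593 = 1.4232 m ≈ 142.3 cm

142.3 cm


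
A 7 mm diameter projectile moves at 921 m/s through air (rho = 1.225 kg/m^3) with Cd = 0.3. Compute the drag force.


A = pi*(d/2)^2 = pi*(7/2000)^2 = 3.84845e-05 m^2
Fd = 0.5*Cd*rho*A*v^2 = 0.5*0.3*1.225*3.84845e-05*921^2 = 5.998 N

5.998 N


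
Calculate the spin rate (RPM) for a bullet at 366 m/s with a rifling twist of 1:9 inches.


twist_m = 9*0.0254 = 0.2286 m
spin = v/twist = 366/0.2286 = 1601.05 rev/s
RPM = spin*60 = 1601.05*60 ≈ 96063 RPM

96063 RPM


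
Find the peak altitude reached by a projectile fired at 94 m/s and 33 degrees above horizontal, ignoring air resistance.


H = (v0*sin(theta))^2 / (2g) = (94*sin(33°))^2 / (2*9.81) = 133.6 m

133.6 m


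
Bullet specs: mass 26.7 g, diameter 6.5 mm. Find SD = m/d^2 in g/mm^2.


SD = m/d^2 = 26.7/6.5^2 = 0.632 g/mm^2

0.632 g/mm^2


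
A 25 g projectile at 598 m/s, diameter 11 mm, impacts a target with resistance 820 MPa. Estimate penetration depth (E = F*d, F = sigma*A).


A = pi*(d/2)^2 = pi*(11/2)^2 = 95.0332 mm^2
E = 0.5*m*v^2 = 0.5*0.025*598^2 = 4470.05 J
depth = E/(sigma*A) = 4470.05 J / (820 MPa * 95.0332 mm^2) = 4470.05/(820 * 95.0332) m = 0.0573619 m ≈ 57.36 mm

57.36 mm


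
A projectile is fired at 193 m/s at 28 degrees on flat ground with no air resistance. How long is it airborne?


T = 2*v0*sin(theta)/g = 2*193*sin(28°)/9.81 = 18.47 s

18.47 s


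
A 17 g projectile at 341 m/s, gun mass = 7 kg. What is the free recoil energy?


v_r = m_p*v_p/m_gun = 0.017*341/7 = 0.828143 m/s, E_r = 0.5*m_gun*v_r^2 = 0.5*7*0.828143^2 = 2.4 J

2.4 J


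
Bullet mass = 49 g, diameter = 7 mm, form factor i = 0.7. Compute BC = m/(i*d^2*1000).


BC = m/(i*d^2*1000) = 49/(0.7 * 7^2 * 1000) = 0.001429

0.001429


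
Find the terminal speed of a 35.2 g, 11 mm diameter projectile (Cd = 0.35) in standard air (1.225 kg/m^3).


A = pi*(d/2)^2 = pi*(11/2000)^2 = 9.50332e-05 m^2
vt = sqrt(2mg/(Cd*rho*A)) = sqrt(2*0.0352*9.81/(0.35 * 1.225 * 9.50332e-05)) = 130.2 m/s

130.2 m/s


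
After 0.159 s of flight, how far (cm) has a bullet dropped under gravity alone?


drop = 0.5*g*t^2 = 0.5*9.81*0.159^2 = 0.124003 m ≈ 12.4 cm

12.4 cm


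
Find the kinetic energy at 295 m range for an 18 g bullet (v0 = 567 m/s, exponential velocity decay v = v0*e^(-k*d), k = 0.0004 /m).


v = v0*exp(-k*d) = 567*exp(-0.0004*295) = 503.891 m/s
E = 0.5*m*v^2 = 0.5*0.018*503.891^2 = 2285 J

2285 J


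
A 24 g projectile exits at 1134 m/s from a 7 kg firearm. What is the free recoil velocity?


v_recoil = m_p * v_p / m_gun = 0.024 * 1134 / 7 = 3.888 m/s

3.888 m/s


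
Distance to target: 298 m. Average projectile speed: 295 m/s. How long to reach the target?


t = d/v = 298/295 = 1.01 s

1.01 s


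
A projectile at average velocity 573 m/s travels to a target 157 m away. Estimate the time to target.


t = d/v = 157/573 = 0.274 s

0.274 s


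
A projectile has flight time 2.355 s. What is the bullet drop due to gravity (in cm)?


drop = 0.5*g*t^2 = 0.5*9.81*2.355^2 = 27.2033 m ≈ 2720 cm

2720 cm


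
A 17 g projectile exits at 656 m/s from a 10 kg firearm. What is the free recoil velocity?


v_recoil = m_p * v_p / m_gun = 0.017 * 656 / 10 = 1.115 m/s

1.115 m/s


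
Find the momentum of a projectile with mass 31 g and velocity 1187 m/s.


p = m*v = 0.031*1187 = 36.8 kg·m/s

36.8 kg·m/s


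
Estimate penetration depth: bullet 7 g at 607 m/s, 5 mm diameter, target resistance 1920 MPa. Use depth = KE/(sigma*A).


A = pi*(d/2)^2 = pi*(5/2)^2 = 19.635 mm^2
E = 0.5*m*v^2 = 0.5*0.007*607^2 = 1289.57 J
depth = E/(sigma*A) = 1289.57 J / (1920 MPa * 19.635 mm^2) = 1289.57/(1920 * 19.635) m = 0.0342069 m ≈ 34.21 mm

34.21 mm


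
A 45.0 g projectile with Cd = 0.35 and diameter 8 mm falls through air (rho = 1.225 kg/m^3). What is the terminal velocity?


A = pi*(d/2)^2 = pi*(8/2000)^2 = 5.02655e-05 m^2
vt = sqrt(2mg/(Cd*rho*A)) = sqrt(2*0.045*9.81/(0.35 * 1.225 * 5.02655e-05)) = 202.4 m/s

202.4 m/s


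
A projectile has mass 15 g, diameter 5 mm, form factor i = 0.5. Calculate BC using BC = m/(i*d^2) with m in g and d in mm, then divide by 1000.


BC = m/(i*d^2*1000) = 15/(0.5 * 5^2 * 1000) = 0.0012

0.0012


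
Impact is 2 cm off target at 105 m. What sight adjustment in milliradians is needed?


1 mrad subtends 1 cm per 10 m of range, so adj = error_cm / (dist_m / 10) = 2 / (105/10) = 0.1905 mrad

0.1905 mrad


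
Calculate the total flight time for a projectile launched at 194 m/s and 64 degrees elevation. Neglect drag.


T = 2*v0*sin(theta)/g = 2*194*sin(64°)/9.81 = 35.55 s

35.55 s


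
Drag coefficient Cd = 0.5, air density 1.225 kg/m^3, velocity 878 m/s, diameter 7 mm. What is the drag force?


A = pi*(d/2)^2 = pi*(7/2000)^2 = 3.84845e-05 m^2
Fd = 0.5*Cd*rho*A*v^2 = 0.5*0.5*1.225*3.84845e-05*878^2 = 9.086 N

9.086 N


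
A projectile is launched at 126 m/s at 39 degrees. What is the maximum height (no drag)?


H = (v0*sin(theta))^2 / (2g) = (126*sin(39°))^2 / (2*9.81) = 320.5 m

320.5 m


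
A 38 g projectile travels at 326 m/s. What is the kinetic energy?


E = 0.5*m*v^2 = 0.5*0.038*326^2 = 2019 J

2019 J


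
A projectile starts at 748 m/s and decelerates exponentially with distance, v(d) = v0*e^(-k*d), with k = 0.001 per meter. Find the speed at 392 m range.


v = v0*exp(-k*d) = 748*exp(-0.001*392) = 505.4 m/s

505.4 m/s


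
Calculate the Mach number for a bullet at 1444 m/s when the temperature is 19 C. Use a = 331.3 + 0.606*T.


a = 331.3 + 0.606*(19) = 342.814 m/s
M = v/a = 1444/342.814 = 4.212

4.212


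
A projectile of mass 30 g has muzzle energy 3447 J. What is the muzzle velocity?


v = sqrt(2*E/m) = sqrt(2*3447/0.03) = 479.4 m/s

479.4 m/s


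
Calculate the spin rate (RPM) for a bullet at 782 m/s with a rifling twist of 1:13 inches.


twist_m = 13*0.0254 = 0.3302 m
spin = v/twist = 782/0.3302 = 2368.262 rev/s
RPM = spin*60 = 2368.262*60 ≈ 142096 RPM

142096 RPM


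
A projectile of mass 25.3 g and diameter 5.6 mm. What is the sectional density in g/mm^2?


SD = m/d^2 = 25.3/5.6^2 = 0.8068 g/mm^2

0.8068 g/mm^2


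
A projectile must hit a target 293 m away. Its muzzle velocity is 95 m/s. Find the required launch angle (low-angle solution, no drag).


sin(2*theta) = R*g/v0^2 = 293*9.81/95^2 = 0.318485, theta = arcsin(0.318485)/2 = 9.286°

9.286 degrees


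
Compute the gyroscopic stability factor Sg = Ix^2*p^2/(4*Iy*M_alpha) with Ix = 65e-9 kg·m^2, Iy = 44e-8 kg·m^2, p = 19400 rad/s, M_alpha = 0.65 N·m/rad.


Sg = Ix^2 * p^2 / (4 * Iy * M_alpha) = (65e-9)^2 * 19400^2 / (4 * 44e-8 * 0.65) = 1.39

1.39


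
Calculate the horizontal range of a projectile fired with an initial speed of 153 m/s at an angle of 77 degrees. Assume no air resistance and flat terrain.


R = v0^2 * sin(2*theta) / g = 153^2 * sin(2*77°) / 9.81 = 1046 m

1046 m


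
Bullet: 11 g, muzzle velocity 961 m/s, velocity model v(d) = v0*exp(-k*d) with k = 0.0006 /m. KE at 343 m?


v = v0*exp(-k*d) = 961*exp(-0.0006*343) = 782.25 m/s
E = 0.5*m*v^2 = 0.5*0.011*782.25^2 = 3366 J

3366 J


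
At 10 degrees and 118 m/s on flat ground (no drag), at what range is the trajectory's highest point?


R = v0^2*sin(2*theta)/g = 118^2*sin(2*10°)/9.81 = 485.452 m
apex_dist = R/2 = 485.452/2 = 242.7 m

242.7 m


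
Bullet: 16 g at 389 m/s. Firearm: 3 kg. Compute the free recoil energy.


v_r = m_p*v_p/m_gun = 0.016*389/3 = 2.07467 m/s, E_r = 0.5*m_gun*v_r^2 = 0.5*3*2.07467^2 = 6.456 J

6.456 J


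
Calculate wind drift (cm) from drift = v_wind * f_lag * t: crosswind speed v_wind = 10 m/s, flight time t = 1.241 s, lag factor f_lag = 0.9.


drift = v_wind * lag * t = 10 * 0.9 * 1.241 = 11.169 m ≈ 1117 cm

1117 cm


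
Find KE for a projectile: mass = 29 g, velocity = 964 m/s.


E = 0.5*m*v^2 = 0.5*0.029*964^2 = 13475 J

13475 J


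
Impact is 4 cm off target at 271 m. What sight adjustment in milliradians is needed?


1 mrad subtends 1 cm per 10 m of range, so adj = error_cm / (dist_m / 10) = 4 / (271/10) = 0.1476 mrad

0.1476 mrad


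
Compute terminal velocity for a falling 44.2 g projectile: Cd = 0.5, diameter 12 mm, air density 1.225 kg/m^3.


A = pi*(d/2)^2 = pi*(12/2000)^2 = 1.13097e-04 m^2
vt = sqrt(2mg/(Cd*rho*A)) = sqrt(2*0.0442*9.81/(0.5 * 1.225 * 1.13097e-04)) = 111.9 m/s

111.9 m/s


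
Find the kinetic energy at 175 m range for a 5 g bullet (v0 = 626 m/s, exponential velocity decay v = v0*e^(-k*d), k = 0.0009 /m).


v = v0*exp(-k*d) = 626*exp(-0.0009*175) = 534.777 m/s
E = 0.5*m*v^2 = 0.5*0.005*534.777^2 = 715 J

715 J


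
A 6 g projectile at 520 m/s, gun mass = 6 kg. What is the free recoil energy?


v_r = m_p*v_p/m_gun = 0.006*520/6 = 0.52 m/s, E_r = 0.5*m_gun*v_r^2 = 0.5*6*0.52^2 = 0.8112 J

0.8112 J


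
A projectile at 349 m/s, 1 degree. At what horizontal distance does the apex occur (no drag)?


R = v0^2*sin(2*theta)/g = 349^2*sin(2*1°)/9.81 = 433.312 m
apex_dist = R/2 = 433.312/2 = 216.7 m

216.7 m


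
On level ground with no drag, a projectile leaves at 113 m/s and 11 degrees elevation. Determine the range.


R = v0^2 * sin(2*theta) / g = 113^2 * sin(2*11°) / 9.81 = 487.6 m

487.6 m


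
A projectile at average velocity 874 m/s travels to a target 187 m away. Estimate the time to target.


t = d/v = 187/874 = 0.214 s

0.214 s


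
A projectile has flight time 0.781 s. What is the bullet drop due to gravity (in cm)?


drop = 0.5*g*t^2 = 0.5*9.81*0.781^2 = 2.99186 m ≈ 299.2 cm

299.2 cm


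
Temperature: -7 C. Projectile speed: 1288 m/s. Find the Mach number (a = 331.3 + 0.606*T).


a = 331.3 + 0.606*(-7) = 327.058 m/s
M = v/a = 1288/327.058 = 3.938

3.938


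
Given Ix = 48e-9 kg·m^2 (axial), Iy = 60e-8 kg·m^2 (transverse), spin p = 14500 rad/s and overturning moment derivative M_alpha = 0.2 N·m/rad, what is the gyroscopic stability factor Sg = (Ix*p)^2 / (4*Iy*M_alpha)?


Sg = Ix^2 * p^2 / (4 * Iy * M_alpha) = (48e-9)^2 * 14500^2 / (4 * 60e-8 * 0.2) = 1.009

1.009


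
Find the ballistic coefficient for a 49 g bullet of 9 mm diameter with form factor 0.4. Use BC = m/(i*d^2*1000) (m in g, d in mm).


BC = m/(i*d^2*1000) = 49/(0.4 * 9^2 * 1000) = 0.001512

0.001512


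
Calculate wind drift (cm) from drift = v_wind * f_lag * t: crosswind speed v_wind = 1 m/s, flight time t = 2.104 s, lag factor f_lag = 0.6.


drift = v_wind * lag * t = 1 * 0.6 * 2.104 = 1.2624 m ≈ 126.2 cm

126.2 cm


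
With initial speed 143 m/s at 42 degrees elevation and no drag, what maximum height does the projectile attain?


H = (v0*sin(theta))^2 / (2g) = (143*sin(42°))^2 / (2*9.81) = 466.7 m

466.7 m


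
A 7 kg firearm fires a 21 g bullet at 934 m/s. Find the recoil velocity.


v_recoil = m_p * v_p / m_gun = 0.021 * 934 / 7 = 2.802 m/s

2.802 m/s


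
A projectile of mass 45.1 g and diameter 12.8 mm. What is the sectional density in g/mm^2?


SD = m/d^2 = 45.1/12.8^2 = 0.2753 g/mm^2

0.2753 g/mm^2


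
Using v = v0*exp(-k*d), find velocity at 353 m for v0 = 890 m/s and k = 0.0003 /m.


v = v0*exp(-k*d) = 890*exp(-0.0003*353) = 800.6 m/s

800.6 m/s


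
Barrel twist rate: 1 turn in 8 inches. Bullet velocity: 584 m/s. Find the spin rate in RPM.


twist_m = 8*0.0254 = 0.2032 m
spin = v/twist = 584/0.2032 = 2874.016 rev/s
RPM = spin*60 = 2874.016*60 ≈ 172441 RPM

172441 RPM
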